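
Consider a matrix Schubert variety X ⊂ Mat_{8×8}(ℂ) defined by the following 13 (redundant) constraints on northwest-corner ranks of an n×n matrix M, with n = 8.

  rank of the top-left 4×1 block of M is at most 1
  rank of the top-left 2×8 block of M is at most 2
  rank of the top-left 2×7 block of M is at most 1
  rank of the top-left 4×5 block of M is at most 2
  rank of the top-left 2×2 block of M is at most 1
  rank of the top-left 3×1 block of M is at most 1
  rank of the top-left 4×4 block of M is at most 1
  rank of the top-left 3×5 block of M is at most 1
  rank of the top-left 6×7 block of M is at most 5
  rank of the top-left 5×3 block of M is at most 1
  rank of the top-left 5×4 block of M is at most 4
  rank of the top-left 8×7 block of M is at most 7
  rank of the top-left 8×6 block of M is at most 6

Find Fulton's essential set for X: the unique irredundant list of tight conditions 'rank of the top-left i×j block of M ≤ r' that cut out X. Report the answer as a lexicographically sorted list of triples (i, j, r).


Rank table r_w(8×8) implied by the 13 constraints:

  i=1: 1 | 1 | 1 | 1 | 1 | 1 | 1 | 1
  i=2: 1 | 1 | 1 | 1 | 1 | 1 | 1 | 2
  i=3: 1 | 1 | 1 | 1 | 1 | 2 | 2 | 3
  i=4: 1 | 1 | 1 | 1 | 2 | 3 | 3 | 4
  i=5: 1 | 1 | 1 | 2 | 3 | 4 | 4 | 5
  i=6: 1 | 2 | 2 | 3 | 4 | 5 | 5 | 6
  i=7: 1 | 2 | 3 | 4 | 5 | 6 | 6 | 7
  i=8: 1 | 2 | 3 | 4 | 5 | 6 | 7 | 8

hence w(1..8) = (1, 8, 6, 5, 4, 2, 3, 7).

ℓ(w)=15; the 4 essential cells (i,j,r):

[(2, 7, 1), (3, 5, 1), (4, 4, 1), (5, 3, 1)]


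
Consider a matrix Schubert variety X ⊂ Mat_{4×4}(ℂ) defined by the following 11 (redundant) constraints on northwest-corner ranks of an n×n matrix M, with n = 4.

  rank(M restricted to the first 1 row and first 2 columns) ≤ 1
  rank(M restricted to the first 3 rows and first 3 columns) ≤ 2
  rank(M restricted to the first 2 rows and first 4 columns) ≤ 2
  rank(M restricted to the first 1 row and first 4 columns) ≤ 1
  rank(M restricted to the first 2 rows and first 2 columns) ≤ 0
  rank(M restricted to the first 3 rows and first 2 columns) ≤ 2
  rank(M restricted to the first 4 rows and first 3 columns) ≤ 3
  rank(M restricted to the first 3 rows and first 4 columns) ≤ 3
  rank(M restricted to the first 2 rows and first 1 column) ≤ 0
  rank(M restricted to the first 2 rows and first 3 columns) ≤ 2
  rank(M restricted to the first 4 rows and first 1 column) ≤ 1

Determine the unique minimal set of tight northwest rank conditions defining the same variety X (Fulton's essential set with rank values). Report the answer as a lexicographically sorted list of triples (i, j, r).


The tightest implied rank at each (i,j), from the 11 conditions:

  0, 0, 1, 1
  0, 0, 1, 2
  1, 1, 2, 3
  1, 2, 3, 4

second differences of R give the permutation w = (3, 4, 1, 2).

|D(w)|=4, |Ess(w)|=1:

[(2, 2, 0)]


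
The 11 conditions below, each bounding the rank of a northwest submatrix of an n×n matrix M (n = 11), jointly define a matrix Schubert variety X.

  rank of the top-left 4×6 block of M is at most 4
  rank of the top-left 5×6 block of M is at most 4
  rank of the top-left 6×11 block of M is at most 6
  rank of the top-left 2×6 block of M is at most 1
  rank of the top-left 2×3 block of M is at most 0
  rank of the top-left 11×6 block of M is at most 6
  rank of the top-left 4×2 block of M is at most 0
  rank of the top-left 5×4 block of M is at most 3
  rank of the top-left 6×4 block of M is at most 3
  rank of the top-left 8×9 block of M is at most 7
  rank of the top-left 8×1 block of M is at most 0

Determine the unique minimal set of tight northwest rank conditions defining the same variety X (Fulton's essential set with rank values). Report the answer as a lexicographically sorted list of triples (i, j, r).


Reconstructing r_w from the 11 given conditions:

  row 1: 0  0  0  1  1  1  1  1  1  1  1
  row 2: 0  0  0  1  1  1  2  2  2  2  2
  row 3: 0  0  1  2  2  2  3  3  3  3  3
  row 4: 0  0  1  2  3  3  4  4  4  4  4
  row 5: 0  1  2  3  4  4  5  5  5  5  5
  row 6: 0  1  2  3  4  5  6  6  6  6  6
  row 7: 0  1  2  3  4  5  6  7  7  7  7
  row 8: 0  1  2  3  4  5  6  7  7  8  8
  row 9: 1  2  3  4  5  6  7  8  8  9  9
  row 10: 1  2  3  4  5  6  7  8  9  10  10
  row 11: 1  2  3  4  5  6  7  8  9  10  11

the unique w with this rank table is (4, 7, 3, 5, 2, 6, 8, 10, 1, 9, 11).

Fulton essential set (5 of the 17 Rothe cells):

[(2, 3, 0), (2, 6, 1), (4, 2, 0), (8, 1, 0), (8, 9, 7)]


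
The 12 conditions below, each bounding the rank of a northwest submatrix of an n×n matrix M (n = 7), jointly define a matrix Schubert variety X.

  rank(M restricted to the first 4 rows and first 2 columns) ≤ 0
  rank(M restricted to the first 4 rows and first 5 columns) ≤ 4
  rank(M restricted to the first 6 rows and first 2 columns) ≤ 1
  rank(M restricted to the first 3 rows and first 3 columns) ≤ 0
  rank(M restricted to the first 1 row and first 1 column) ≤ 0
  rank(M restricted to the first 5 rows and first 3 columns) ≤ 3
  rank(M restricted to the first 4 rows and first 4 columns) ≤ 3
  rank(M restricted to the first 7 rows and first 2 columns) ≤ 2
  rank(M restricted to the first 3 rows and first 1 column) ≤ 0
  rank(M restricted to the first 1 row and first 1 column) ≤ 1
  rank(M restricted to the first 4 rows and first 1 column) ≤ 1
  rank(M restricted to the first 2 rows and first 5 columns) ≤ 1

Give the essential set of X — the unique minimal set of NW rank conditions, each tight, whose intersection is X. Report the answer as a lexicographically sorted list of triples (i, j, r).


The tightest implied rank at each (i,j), from the 12 conditions:

  i=1: 0  0  0  1  1  1  1
  i=2: 0  0  0  1  1  2  2
  i=3: 0  0  0  1  2  3  3
  i=4: 0  0  1  2  3  4  4
  i=5: 1  1  2  3  4  5  5
  i=6: 1  1  2  3  4  5  6
  i=7: 1  2  3  4  5  6  7

so w = (4, 6, 5, 3, 1, 7, 2).

Fulton essential set (4 of the 13 Rothe cells):

[(2, 5, 1), (3, 3, 0), (4, 2, 0), (6, 2, 1)]


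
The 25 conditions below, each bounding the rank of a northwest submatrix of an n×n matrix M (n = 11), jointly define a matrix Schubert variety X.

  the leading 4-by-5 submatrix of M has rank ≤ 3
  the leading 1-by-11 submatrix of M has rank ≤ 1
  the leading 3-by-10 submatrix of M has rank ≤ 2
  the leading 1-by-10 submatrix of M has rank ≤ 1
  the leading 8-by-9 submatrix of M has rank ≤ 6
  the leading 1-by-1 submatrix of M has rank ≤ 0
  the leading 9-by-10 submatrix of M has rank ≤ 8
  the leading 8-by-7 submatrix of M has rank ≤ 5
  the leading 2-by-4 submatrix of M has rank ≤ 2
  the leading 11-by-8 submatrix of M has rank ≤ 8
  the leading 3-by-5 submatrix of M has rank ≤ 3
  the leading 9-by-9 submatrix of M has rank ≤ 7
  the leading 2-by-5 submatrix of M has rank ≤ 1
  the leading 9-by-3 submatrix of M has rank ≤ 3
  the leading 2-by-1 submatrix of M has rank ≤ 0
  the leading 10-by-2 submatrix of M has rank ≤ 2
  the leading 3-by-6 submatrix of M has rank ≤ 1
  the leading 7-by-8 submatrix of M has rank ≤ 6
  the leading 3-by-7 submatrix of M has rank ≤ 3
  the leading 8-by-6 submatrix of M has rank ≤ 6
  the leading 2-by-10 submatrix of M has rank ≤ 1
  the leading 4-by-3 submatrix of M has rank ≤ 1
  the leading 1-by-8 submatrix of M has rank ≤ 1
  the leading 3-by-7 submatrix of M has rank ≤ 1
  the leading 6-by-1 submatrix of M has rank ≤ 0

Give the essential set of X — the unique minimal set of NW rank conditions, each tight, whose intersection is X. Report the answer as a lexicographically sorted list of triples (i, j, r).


Rank table r_w(11×11) implied by the 25 constraints:

  0 1 1 1 1 1 1 1 1 1 1
  0 1 1 1 1 1 1 1 1 1 2
  0 1 1 1 1 1 1 2 2 2 3
  0 1 1 2 2 2 2 3 3 3 4
  0 1 2 3 3 3 3 4 4 4 5
  0 1 2 3 4 4 4 5 5 5 6
  1 2 3 4 5 5 5 6 6 6 7
  1 2 3 4 5 5 5 6 6 7 8
  1 2 3 4 5 6 6 7 7 8 9
  1 2 3 4 5 6 7 8 8 9 10
  1 2 3 4 5 6 7 8 9 10 11

second differences of R give the permutation w = (2, 11, 8, 4, 3, 5, 1, 10, 6, 7, 9).

ℓ(w)=23; the 6 essential cells (i,j,r):

[(2, 10, 1), (3, 7, 1), (4, 3, 1), (6, 1, 0), (8, 7, 5), (8, 9, 6)]


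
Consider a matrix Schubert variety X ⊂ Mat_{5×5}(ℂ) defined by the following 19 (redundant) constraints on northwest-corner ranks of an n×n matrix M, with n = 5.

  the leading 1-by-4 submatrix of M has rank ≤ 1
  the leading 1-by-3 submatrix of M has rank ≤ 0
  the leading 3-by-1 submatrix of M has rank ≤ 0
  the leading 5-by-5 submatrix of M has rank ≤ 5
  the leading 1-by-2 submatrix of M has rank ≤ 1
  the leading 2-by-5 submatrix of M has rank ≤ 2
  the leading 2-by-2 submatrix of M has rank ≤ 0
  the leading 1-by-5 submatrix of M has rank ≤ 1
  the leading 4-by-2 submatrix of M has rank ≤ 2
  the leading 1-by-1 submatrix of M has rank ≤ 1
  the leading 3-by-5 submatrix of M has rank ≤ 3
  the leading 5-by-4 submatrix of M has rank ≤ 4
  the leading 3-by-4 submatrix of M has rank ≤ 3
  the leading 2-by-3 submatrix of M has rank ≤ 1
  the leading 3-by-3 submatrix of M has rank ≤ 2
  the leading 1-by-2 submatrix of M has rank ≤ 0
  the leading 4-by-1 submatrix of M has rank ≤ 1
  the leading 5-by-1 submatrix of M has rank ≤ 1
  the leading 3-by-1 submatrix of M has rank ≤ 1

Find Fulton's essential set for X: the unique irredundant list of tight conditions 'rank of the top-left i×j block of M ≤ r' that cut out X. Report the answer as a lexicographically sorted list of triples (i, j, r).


Recovering R(i,j) via the rank-extension bound from the 19 conditions:

  i=1: 0, 0, 0, 1, 1
  i=2: 0, 0, 1, 2, 2
  i=3: 0, 1, 2, 3, 3
  i=4: 1, 2, 3, 4, 4
  i=5: 1, 2, 3, 4, 5

second differences of R give the permutation w = (4, 3, 2, 1, 5).

ℓ(w)=6; the 3 essential cells (i,j,r):

[(1, 3, 0), (2, 2, 0), (3, 1, 0)]


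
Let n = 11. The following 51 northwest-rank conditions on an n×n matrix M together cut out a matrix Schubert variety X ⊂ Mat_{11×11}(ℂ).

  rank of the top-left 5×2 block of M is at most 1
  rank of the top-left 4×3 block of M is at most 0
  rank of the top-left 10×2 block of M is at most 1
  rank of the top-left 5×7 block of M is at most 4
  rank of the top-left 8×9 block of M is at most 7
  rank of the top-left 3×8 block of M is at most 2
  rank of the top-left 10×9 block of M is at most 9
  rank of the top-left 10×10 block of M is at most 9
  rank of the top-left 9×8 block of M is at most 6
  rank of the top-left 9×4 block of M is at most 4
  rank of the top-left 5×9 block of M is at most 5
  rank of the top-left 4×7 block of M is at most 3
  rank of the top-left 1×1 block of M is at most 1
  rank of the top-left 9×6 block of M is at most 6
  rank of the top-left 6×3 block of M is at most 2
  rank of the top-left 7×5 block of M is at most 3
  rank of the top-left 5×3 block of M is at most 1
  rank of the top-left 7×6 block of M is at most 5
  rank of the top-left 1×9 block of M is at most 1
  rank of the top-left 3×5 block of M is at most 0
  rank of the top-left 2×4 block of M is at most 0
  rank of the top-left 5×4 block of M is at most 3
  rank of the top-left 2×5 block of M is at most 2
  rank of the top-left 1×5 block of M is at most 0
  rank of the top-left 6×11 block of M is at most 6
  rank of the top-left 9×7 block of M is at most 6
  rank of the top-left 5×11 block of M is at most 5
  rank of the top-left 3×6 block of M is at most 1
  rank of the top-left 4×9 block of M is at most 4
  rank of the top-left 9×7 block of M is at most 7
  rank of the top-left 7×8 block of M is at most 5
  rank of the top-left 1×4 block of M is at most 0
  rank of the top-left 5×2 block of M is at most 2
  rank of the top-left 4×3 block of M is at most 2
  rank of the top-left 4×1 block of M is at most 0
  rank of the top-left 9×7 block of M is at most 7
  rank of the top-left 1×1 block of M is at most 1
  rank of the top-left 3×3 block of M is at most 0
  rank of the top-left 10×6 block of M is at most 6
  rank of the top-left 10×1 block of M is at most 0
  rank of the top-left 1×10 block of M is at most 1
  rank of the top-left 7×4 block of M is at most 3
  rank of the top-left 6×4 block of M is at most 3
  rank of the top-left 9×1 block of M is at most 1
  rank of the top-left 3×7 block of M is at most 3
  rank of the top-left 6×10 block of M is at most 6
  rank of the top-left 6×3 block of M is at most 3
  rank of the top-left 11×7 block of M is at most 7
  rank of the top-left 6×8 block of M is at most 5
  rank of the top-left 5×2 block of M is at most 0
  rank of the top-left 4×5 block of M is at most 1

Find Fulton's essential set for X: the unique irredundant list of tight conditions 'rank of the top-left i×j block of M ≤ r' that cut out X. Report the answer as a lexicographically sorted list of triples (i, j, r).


Recovering R(i,j) via the rank-extension bound from the 51 conditions:

  i=1: 0 0 0 0 0 1 1 1 1 1 1
  i=2: 0 0 0 0 0 1 2 2 2 2 2
  i=3: 0 0 0 0 0 1 2 2 3 3 3
  i=4: 0 0 0 1 1 2 3 3 4 4 4
  i=5: 0 0 1 2 2 3 4 4 5 5 5
  i=6: 0 1 2 3 3 4 5 5 6 6 6
  i=7: 0 1 2 3 3 4 5 5 6 7 7
  i=8: 0 1 2 3 4 5 6 6 7 8 8
  i=9: 0 1 2 3 4 5 6 6 7 8 9
  i=10: 0 1 2 3 4 5 6 7 8 9 10
  i=11: 1 2 3 4 5 6 7 8 9 10 11

hence w(1..11) = (6, 7, 9, 4, 3, 2, 10, 5, 11, 8, 1).

ℓ(w)=29; the 8 essential cells (i,j,r):

[(3, 5, 0), (3, 8, 2), (4, 3, 0), (5, 2, 0), (7, 5, 3), (7, 8, 5), (9, 8, 6), (10, 1, 0)]


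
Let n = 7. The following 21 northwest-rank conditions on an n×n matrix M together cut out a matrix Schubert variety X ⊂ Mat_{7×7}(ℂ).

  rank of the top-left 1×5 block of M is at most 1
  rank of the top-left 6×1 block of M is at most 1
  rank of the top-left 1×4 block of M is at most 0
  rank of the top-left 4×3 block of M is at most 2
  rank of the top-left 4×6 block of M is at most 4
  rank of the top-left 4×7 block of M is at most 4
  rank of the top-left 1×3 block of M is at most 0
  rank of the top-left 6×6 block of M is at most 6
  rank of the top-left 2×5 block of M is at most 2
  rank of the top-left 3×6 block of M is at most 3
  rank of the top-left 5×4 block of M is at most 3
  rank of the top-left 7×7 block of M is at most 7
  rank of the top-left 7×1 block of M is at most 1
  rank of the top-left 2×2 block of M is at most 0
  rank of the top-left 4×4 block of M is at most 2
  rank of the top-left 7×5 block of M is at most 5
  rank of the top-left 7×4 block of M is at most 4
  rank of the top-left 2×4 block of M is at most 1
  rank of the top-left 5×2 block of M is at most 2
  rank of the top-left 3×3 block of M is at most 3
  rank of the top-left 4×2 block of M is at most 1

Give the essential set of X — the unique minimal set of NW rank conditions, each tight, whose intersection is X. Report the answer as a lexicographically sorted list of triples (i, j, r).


Propagating the 21 rank bounds to every northwest block:

  0 0 0 0 1 1 1
  0 0 1 1 2 2 2
  1 1 2 2 3 3 3
  1 1 2 2 3 4 4
  1 2 3 3 4 5 5
  1 2 3 4 5 6 6
  1 2 3 4 5 6 7

hence w(1..7) = (5, 3, 1, 6, 2, 4, 7).

4 SE-corners of the 8-cell Rothe diagram give Ess(w):

[(1, 4, 0), (2, 2, 0), (4, 2, 1), (4, 4, 2)]


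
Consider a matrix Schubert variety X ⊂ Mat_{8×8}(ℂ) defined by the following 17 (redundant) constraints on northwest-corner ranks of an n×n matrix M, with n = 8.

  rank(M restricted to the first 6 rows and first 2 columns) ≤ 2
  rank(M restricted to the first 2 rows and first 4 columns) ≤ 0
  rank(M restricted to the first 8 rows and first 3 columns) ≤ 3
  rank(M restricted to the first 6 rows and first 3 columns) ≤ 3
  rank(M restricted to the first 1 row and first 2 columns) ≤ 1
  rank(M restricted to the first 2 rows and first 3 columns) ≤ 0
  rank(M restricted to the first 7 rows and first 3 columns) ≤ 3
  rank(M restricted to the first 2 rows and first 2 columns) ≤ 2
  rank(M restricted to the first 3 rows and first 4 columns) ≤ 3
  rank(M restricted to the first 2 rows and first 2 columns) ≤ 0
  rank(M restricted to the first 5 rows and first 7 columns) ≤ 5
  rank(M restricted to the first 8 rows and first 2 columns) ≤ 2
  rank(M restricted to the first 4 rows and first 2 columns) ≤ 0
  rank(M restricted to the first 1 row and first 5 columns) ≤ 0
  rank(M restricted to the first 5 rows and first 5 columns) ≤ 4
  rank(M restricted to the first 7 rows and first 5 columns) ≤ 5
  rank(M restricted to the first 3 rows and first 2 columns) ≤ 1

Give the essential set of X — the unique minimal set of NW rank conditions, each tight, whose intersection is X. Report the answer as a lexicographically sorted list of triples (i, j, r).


Rank table r_w(8×8) implied by the 17 constraints:

  row 1: 0 0 0 0 0 1 1 1
  row 2: 0 0 0 0 1 2 2 2
  row 3: 0 0 1 1 2 3 3 3
  row 4: 0 0 1 2 3 4 4 4
  row 5: 1 1 2 3 4 5 5 5
  row 6: 1 2 3 4 5 6 6 6
  row 7: 1 2 3 4 5 6 7 7
  row 8: 1 2 3 4 5 6 7 8

giving w = (6, 5, 3, 4, 1, 2, 7, 8) via Δ²R.

Fulton essential set (3 of the 13 Rothe cells):

[(1, 5, 0), (2, 4, 0), (4, 2, 0)]


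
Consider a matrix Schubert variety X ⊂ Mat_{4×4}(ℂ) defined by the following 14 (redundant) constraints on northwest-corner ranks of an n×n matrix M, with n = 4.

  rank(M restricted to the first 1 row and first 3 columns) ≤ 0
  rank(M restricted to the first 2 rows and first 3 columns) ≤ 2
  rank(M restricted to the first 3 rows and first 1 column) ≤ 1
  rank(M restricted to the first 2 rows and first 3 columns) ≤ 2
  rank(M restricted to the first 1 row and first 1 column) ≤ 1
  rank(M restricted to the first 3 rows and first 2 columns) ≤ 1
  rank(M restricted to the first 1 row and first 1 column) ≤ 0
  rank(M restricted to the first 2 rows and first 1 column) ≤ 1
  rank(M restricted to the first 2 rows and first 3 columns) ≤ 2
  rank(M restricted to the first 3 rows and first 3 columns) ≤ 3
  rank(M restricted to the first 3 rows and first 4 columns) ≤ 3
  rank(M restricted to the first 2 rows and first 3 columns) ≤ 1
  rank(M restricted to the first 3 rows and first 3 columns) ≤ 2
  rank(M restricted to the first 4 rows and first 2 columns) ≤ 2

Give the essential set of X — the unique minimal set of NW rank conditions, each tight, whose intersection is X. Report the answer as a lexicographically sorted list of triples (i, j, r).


The tightest implied rank at each (i,j), from the 14 conditions:

  row 1: 0  0  0  1
  row 2: 1  1  1  2
  row 3: 1  1  2  3
  row 4: 1  2  3  4

so w = (4, 1, 3, 2).

Rothe diagram D(w) (4 cells), 2 SE-corners (essential conditions):

[(1, 3, 0), (3, 2, 1)]


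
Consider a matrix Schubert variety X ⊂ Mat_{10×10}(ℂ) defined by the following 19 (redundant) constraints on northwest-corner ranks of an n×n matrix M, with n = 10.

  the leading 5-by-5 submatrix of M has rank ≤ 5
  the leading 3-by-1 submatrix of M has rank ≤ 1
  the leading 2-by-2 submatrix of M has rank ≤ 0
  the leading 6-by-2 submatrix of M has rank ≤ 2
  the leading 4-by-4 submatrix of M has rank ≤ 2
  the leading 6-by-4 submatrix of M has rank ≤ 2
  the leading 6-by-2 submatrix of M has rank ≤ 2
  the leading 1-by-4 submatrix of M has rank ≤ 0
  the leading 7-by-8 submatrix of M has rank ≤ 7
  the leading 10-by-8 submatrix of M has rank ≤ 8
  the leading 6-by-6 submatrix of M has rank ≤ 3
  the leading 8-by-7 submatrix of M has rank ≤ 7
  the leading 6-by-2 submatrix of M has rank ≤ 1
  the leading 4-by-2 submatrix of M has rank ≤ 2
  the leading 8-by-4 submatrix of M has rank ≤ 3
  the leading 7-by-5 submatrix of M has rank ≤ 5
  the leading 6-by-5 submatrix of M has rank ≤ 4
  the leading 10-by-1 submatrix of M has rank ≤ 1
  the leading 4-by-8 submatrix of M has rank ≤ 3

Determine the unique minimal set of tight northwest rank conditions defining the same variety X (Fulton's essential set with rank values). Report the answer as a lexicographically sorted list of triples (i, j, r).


Rank table r_w(10×10) implied by the 19 constraints:

  row 1: 0, 0, 0, 0, 1, 1, 1, 1, 1, 1
  row 2: 0, 0, 1, 1, 2, 2, 2, 2, 2, 2
  row 3: 1, 1, 2, 2, 3, 3, 3, 3, 3, 3
  row 4: 1, 1, 2, 2, 3, 3, 3, 3, 4, 4
  row 5: 1, 1, 2, 2, 3, 3, 4, 4, 5, 5
  row 6: 1, 1, 2, 2, 3, 3, 4, 5, 6, 6
  row 7: 1, 2, 3, 3, 4, 4, 5, 6, 7, 7
  row 8: 1, 2, 3, 3, 4, 5, 6, 7, 8, 8
  row 9: 1, 2, 3, 4, 5, 6, 7, 8, 9, 9
  row 10: 1, 2, 3, 4, 5, 6, 7, 8, 9, 10

reading off 1-entries of Δ²R: w = (5, 3, 1, 9, 7, 8, 2, 6, 4, 10).

Rothe diagram D(w) (18 cells), 7 SE-corners (essential conditions):

[(1, 4, 0), (2, 2, 0), (4, 8, 3), (6, 2, 1), (6, 4, 2), (6, 6, 3), (8, 4, 3)]


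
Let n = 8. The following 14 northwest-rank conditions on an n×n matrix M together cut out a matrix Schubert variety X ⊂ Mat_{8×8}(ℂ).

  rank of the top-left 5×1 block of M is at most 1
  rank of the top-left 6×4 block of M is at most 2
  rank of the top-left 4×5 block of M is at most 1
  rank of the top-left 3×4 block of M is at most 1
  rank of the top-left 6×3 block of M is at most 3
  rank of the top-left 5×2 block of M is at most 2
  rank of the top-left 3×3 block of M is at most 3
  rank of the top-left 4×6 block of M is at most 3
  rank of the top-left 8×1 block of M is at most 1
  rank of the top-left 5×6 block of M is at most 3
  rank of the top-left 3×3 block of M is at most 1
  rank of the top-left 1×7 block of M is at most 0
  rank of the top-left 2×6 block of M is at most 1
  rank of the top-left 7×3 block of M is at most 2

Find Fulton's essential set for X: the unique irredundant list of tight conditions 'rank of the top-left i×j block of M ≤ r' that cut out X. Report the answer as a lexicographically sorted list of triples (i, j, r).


Rank table r_w(8×8) implied by the 14 constraints:

  row 1: 0, 0, 0, 0, 0, 0, 0, 1
  row 2: 1, 1, 1, 1, 1, 1, 1, 2
  row 3: 1, 1, 1, 1, 1, 2, 2, 3
  row 4: 1, 1, 1, 1, 1, 2, 3, 4
  row 5: 1, 2, 2, 2, 2, 3, 4, 5
  row 6: 1, 2, 2, 2, 3, 4, 5, 6
  row 7: 1, 2, 2, 3, 4, 5, 6, 7
  row 8: 1, 2, 3, 4, 5, 6, 7, 8

second differences of R give the permutation w = (8, 1, 6, 7, 2, 5, 4, 3).

Fulton essential set (4 of the 18 Rothe cells):

[(1, 7, 0), (4, 5, 1), (6, 4, 2), (7, 3, 2)]


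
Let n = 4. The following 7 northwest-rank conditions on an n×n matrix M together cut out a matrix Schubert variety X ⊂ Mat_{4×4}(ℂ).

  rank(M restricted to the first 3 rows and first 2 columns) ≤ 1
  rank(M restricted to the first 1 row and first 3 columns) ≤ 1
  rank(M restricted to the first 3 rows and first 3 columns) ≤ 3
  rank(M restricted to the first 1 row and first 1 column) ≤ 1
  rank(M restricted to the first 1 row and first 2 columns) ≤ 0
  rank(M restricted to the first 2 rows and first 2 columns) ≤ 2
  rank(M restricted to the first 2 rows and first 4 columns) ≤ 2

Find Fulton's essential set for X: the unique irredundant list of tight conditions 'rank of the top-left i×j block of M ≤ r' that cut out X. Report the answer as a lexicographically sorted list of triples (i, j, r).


Computing R[i][j] = min implied NW-rank bound (n=4, 7 conditions):

  R[1]: 0, 0, 1, 1
  R[2]: 1, 1, 2, 2
  R[3]: 1, 1, 2, 3
  R[4]: 1, 2, 3, 4

second differences of R give the permutation w = (3, 1, 4, 2).

ℓ(w)=3; the 2 essential cells (i,j,r):

[(1, 2, 0), (3, 2, 1)]


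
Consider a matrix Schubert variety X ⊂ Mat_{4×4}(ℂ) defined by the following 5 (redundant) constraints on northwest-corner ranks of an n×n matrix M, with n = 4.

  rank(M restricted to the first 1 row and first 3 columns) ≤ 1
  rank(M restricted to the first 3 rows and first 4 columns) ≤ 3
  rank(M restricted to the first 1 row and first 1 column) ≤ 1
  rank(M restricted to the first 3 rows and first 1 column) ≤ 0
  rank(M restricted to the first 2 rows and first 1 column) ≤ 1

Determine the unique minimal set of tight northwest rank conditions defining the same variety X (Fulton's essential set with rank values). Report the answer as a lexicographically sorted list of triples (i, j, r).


Rank table r_w(4×4) implied by the 5 constraints:

  R[1]: 0, 1, 1, 1
  R[2]: 0, 1, 2, 2
  R[3]: 0, 1, 2, 3
  R[4]: 1, 2, 3, 4

second differences of R give the permutation w = (2, 3, 4, 1).

|D(w)|=3, |Ess(w)|=1:

[(3, 1, 0)]


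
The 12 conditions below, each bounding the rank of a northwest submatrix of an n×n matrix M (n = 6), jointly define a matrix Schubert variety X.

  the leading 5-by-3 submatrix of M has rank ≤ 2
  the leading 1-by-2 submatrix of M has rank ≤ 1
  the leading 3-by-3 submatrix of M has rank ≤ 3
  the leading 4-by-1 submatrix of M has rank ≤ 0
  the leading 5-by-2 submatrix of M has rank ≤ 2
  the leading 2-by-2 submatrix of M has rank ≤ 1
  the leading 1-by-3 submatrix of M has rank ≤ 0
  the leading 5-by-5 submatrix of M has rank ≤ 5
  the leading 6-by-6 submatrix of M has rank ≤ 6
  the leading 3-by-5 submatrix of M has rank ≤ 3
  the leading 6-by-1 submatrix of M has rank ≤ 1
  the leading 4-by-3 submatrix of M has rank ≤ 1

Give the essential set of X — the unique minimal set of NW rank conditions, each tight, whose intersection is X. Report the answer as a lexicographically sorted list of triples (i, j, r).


Rank table r_w(6×6) implied by the 12 constraints:

  R[1]: 0 0 0 1 1 1
  R[2]: 0 1 1 2 2 2
  R[3]: 0 1 1 2 3 3
  R[4]: 0 1 1 2 3 4
  R[5]: 1 2 2 3 4 5
  R[6]: 1 2 3 4 5 6

reading off 1-entries of Δ²R: w = (4, 2, 5, 6, 1, 3).

ℓ(w)=8; the 3 essential cells (i,j,r):

[(1, 3, 0), (4, 1, 0), (4, 3, 1)]


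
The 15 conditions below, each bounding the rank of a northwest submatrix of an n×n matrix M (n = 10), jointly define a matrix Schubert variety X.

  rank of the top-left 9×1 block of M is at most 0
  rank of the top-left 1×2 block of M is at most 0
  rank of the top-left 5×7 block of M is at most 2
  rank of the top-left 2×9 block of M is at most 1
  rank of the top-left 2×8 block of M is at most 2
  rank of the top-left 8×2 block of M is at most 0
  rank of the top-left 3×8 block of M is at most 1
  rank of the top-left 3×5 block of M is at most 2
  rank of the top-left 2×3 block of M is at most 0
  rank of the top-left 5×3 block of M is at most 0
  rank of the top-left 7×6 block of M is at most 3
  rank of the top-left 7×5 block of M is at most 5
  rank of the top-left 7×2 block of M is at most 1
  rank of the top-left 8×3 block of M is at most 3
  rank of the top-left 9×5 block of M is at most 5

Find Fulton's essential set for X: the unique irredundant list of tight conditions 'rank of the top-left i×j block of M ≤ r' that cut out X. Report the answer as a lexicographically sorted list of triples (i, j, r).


Reconstructing r_w from the 15 given conditions:

  i=1: 0  0  0  1  1  1  1  1  1  1
  i=2: 0  0  0  1  1  1  1  1  1  2
  i=3: 0  0  0  1  1  1  1  1  2  3
  i=4: 0  0  0  1  2  2  2  2  3  4
  i=5: 0  0  0  1  2  2  2  3  4  5
  i=6: 0  0  1  2  3  3  3  4  5  6
  i=7: 0  0  1  2  3  3  4  5  6  7
  i=8: 0  0  1  2  3  4  5  6  7  8
  i=9: 0  1  2  3  4  5  6  7  8  9
  i=10: 1  2  3  4  5  6  7  8  9  10

the unique w with this rank table is (4, 10, 9, 5, 8, 3, 7, 6, 2, 1).

7 SE-corners of the 34-cell Rothe diagram give Ess(w):

[(2, 9, 1), (3, 8, 1), (5, 3, 0), (5, 7, 2), (7, 6, 3), (8, 2, 0), (9, 1, 0)]


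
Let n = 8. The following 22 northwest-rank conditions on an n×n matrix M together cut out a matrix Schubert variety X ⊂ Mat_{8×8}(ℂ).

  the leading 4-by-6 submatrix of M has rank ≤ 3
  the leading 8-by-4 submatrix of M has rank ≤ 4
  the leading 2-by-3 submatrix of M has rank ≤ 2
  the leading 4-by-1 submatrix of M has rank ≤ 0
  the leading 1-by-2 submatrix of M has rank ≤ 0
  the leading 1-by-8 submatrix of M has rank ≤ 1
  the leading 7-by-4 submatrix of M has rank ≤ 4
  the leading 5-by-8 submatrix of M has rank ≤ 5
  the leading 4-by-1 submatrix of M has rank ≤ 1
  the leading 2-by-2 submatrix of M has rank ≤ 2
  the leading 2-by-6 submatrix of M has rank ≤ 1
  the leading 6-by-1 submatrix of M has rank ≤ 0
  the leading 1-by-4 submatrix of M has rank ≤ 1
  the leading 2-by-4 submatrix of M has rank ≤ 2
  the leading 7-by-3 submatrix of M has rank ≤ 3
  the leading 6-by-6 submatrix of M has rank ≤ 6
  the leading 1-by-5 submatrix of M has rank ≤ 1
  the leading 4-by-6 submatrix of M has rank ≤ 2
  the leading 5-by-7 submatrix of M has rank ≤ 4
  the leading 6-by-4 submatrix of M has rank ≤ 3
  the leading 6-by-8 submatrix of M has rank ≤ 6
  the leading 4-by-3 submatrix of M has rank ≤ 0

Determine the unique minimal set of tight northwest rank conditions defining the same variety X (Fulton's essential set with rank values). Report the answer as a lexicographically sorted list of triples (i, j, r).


The tightest implied rank at each (i,j), from the 22 conditions:

  i=1: 0  0  0  1  1  1  1  1
  i=2: 0  0  0  1  1  1  2  2
  i=3: 0  0  0  1  2  2  3  3
  i=4: 0  0  0  1  2  2  3  4
  i=5: 0  1  1  2  3  3  4  5
  i=6: 0  1  2  3  4  4  5  6
  i=7: 1  2  3  4  5  5  6  7
  i=8: 1  2  3  4  5  6  7  8

reading off 1-entries of Δ²R: w = (4, 7, 5, 8, 2, 3, 1, 6).

Rothe diagram D(w) (17 cells), 4 SE-corners (essential conditions):

[(2, 6, 1), (4, 3, 0), (4, 6, 2), (6, 1, 0)]


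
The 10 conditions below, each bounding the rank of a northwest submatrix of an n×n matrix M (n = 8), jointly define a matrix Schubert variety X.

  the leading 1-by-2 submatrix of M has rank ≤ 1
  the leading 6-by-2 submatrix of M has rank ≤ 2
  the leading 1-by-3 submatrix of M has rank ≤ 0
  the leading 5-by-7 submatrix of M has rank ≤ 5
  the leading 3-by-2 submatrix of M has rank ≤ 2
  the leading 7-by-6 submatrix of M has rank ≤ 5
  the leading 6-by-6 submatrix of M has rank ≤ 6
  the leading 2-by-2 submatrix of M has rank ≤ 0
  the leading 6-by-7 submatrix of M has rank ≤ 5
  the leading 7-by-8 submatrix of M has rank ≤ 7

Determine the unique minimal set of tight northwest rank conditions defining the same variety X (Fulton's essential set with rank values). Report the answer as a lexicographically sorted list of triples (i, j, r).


Recovering R(i,j) via the rank-extension bound from the 10 conditions:

  R[1]: 0  0  0  1  1  1  1  1
  R[2]: 0  0  1  2  2  2  2  2
  R[3]: 1  1  2  3  3  3  3  3
  R[4]: 1  2  3  4  4  4  4  4
  R[5]: 1  2  3  4  5  5  5  5
  R[6]: 1  2  3  4  5  5  5  6
  R[7]: 1  2  3  4  5  5  6  7
  R[8]: 1  2  3  4  5  6  7  8

so w = (4, 3, 1, 2, 5, 8, 7, 6).

|D(w)|=8, |Ess(w)|=4:

[(1, 3, 0), (2, 2, 0), (6, 7, 5), (7, 6, 5)]


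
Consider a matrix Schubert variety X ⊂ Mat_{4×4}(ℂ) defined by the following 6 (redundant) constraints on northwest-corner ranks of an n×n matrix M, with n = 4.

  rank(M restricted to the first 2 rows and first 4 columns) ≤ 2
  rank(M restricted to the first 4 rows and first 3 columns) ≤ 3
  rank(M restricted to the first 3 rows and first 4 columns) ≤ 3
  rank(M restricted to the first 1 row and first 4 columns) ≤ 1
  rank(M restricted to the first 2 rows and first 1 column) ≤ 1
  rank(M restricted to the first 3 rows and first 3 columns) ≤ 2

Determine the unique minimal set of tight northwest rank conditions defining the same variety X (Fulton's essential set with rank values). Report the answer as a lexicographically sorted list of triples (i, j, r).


Computing R[i][j] = min implied NW-rank bound (n=4, 6 conditions):

  row 1: 1 | 1 | 1 | 1
  row 2: 1 | 2 | 2 | 2
  row 3: 1 | 2 | 2 | 3
  row 4: 1 | 2 | 3 | 4

giving w = (1, 2, 4, 3) via Δ²R.

ℓ(w)=1; the 1 essential cell (i,j,r):

[(3, 3, 2)]


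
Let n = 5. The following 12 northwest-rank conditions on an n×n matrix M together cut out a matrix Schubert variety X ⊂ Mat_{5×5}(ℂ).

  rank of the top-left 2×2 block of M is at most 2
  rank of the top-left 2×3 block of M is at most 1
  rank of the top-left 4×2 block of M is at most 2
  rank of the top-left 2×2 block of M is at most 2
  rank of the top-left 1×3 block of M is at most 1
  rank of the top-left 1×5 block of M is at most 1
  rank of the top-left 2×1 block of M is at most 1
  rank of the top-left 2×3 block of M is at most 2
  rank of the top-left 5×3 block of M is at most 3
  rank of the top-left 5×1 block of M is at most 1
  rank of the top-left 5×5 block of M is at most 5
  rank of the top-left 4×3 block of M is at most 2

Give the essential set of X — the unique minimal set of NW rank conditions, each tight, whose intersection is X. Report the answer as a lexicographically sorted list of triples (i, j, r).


Propagating the 12 rank bounds to every northwest block:

  row 1: 1  1  1  1  1
  row 2: 1  1  1  2  2
  row 3: 1  2  2  3  3
  row 4: 1  2  2  3  4
  row 5: 1  2  3  4  5

so w = (1, 4, 2, 5, 3).

D(w) has 3 cells with 2 SE-corners; essential set:

[(2, 3, 1), (4, 3, 2)]


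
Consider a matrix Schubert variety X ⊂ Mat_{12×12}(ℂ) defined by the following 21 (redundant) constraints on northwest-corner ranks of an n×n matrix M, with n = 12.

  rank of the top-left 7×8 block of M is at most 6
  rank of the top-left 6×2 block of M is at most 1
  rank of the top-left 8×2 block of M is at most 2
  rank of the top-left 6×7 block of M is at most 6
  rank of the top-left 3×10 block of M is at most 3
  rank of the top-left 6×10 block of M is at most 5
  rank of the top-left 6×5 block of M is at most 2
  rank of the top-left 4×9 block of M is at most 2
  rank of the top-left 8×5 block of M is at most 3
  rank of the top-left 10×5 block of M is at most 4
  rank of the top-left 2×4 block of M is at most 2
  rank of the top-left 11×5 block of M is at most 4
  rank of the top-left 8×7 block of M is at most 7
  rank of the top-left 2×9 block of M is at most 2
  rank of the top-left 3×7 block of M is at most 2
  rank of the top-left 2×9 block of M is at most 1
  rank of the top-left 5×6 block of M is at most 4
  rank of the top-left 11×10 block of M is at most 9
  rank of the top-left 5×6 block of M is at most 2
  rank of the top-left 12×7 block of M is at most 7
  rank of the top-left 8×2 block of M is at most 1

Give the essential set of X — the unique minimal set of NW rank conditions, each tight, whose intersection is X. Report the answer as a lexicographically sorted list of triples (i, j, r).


Reconstructing r_w from the 21 given conditions:

  R[1]: 1  1  1  1  1  1  1  1  1  1  1  1
  R[2]: 1  1  1  1  1  1  1  1  1  2  2  2
  R[3]: 1  1  2  2  2  2  2  2  2  3  3  3
  R[4]: 1  1  2  2  2  2  2  2  2  3  4  4
  R[5]: 1  1  2  2  2  2  3  3  3  4  5  5
  R[6]: 1  1  2  2  2  3  4  4  4  5  6  6
  R[7]: 1  1  2  3  3  4  5  5  5  6  7  7
  R[8]: 1  1  2  3  3  4  5  6  6  7  8  8
  R[9]: 1  2  3  4  4  5  6  7  7  8  9  9
  R[10]: 1  2  3  4  4  5  6  7  8  9  10  10
  R[11]: 1  2  3  4  4  5  6  7  8  9  10  11
  R[12]: 1  2  3  4  5  6  7  8  9  10  11  12

second differences of R give the permutation w = (1, 10, 3, 11, 7, 6, 4, 8, 2, 9, 12, 5).

Fulton essential set (7 of the 28 Rothe cells):

[(2, 9, 1), (4, 9, 2), (5, 6, 2), (6, 5, 2), (8, 2, 1), (8, 5, 3), (11, 5, 4)]


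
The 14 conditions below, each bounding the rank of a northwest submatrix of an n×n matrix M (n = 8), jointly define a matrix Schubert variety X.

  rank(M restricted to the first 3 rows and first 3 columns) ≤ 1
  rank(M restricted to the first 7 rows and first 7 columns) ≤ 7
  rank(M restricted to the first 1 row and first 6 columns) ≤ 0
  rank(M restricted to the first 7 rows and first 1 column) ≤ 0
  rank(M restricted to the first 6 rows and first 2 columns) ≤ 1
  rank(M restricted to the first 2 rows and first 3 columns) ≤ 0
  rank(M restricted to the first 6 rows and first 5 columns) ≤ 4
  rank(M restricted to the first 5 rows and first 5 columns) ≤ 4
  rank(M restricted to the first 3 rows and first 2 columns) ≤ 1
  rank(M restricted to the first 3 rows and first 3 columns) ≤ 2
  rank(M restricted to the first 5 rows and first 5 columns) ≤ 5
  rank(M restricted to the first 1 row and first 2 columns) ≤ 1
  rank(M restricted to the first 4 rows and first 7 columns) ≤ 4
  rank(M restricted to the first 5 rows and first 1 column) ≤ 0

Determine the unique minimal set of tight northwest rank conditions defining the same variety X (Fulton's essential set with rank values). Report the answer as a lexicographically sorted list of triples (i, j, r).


Computing R[i][j] = min implied NW-rank bound (n=8, 14 conditions):

  R[1]: 0, 0, 0, 0, 0, 0, 1, 1
  R[2]: 0, 0, 0, 1, 1, 1, 2, 2
  R[3]: 0, 1, 1, 2, 2, 2, 3, 3
  R[4]: 0, 1, 2, 3, 3, 3, 4, 4
  R[5]: 0, 1, 2, 3, 4, 4, 5, 5
  R[6]: 0, 1, 2, 3, 4, 5, 6, 6
  R[7]: 0, 1, 2, 3, 4, 5, 6, 7
  R[8]: 1, 2, 3, 4, 5, 6, 7, 8

hence w(1..8) = (7, 4, 2, 3, 5, 6, 8, 1).

|D(w)|=14, |Ess(w)|=3:

[(1, 6, 0), (2, 3, 0), (7, 1, 0)]


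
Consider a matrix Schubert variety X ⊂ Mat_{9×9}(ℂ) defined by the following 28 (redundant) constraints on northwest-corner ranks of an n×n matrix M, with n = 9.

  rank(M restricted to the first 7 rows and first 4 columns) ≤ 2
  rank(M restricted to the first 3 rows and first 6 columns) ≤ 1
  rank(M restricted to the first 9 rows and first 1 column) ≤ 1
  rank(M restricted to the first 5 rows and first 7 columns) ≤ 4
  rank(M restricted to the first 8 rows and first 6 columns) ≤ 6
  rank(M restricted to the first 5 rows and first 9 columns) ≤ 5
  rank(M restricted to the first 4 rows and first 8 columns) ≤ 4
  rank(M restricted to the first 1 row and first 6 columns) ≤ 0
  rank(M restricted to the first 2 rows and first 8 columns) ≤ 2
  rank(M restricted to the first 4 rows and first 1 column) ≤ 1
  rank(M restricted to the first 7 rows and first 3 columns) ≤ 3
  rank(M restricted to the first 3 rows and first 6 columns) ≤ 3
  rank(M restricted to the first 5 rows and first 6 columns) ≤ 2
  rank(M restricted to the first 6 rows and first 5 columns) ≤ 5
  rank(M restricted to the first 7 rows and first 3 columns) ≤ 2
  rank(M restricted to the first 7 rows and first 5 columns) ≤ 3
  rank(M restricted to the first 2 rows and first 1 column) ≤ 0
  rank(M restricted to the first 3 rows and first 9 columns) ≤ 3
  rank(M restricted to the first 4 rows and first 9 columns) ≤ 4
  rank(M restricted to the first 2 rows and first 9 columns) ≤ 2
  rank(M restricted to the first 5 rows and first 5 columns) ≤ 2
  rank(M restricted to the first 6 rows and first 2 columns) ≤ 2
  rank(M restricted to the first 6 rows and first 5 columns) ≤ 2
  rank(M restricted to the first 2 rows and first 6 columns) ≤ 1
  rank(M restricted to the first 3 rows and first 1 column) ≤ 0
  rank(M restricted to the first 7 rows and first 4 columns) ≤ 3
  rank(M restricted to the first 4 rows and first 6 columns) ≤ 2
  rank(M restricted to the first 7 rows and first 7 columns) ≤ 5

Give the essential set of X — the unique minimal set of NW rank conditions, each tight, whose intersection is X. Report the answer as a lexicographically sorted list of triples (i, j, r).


Recovering R(i,j) via the rank-extension bound from the 28 conditions:

  i=1: 0  0  0  0  0  0  1  1  1
  i=2: 0  1  1  1  1  1  2  2  2
  i=3: 0  1  1  1  1  1  2  3  3
  i=4: 1  2  2  2  2  2  3  4  4
  i=5: 1  2  2  2  2  2  3  4  5
  i=6: 1  2  2  2  2  3  4  5  6
  i=7: 1  2  2  2  3  4  5  6  7
  i=8: 1  2  3  3  4  5  6  7  8
  i=9: 1  2  3  4  5  6  7  8  9

hence w(1..9) = (7, 2, 8, 1, 9, 6, 5, 3, 4).

ℓ(w)=21; the 6 essential cells (i,j,r):

[(1, 6, 0), (3, 1, 0), (3, 6, 1), (5, 6, 2), (6, 5, 2), (7, 4, 2)]


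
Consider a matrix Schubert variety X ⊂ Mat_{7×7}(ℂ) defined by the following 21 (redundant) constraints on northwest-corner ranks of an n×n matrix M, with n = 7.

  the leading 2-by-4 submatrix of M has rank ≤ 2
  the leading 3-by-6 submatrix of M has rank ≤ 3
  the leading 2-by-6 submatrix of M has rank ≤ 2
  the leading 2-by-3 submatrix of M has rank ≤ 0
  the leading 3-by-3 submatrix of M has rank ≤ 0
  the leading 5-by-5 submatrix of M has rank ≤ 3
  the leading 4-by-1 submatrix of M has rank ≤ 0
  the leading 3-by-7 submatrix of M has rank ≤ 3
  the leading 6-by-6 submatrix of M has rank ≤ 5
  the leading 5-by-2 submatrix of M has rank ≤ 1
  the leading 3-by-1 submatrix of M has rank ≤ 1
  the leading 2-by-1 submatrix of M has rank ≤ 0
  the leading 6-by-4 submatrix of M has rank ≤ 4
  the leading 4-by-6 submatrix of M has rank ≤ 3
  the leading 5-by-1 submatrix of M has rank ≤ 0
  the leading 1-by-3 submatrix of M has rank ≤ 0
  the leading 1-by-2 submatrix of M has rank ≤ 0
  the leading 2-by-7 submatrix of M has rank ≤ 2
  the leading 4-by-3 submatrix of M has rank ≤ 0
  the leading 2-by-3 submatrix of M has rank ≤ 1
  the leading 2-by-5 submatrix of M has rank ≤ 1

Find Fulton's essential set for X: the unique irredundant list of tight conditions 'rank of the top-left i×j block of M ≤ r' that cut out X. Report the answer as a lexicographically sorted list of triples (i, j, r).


Recovering R(i,j) via the rank-extension bound from the 21 conditions:

  R[1]: 0 | 0 | 0 | 1 | 1 | 1 | 1
  R[2]: 0 | 0 | 0 | 1 | 1 | 2 | 2
  R[3]: 0 | 0 | 0 | 1 | 2 | 3 | 3
  R[4]: 0 | 0 | 0 | 1 | 2 | 3 | 4
  R[5]: 0 | 1 | 1 | 2 | 3 | 4 | 5
  R[6]: 1 | 2 | 2 | 3 | 4 | 5 | 6
  R[7]: 1 | 2 | 3 | 4 | 5 | 6 | 7

reading off 1-entries of Δ²R: w = (4, 6, 5, 7, 2, 1, 3).

D(w) has 14 cells with 3 SE-corners; essential set:

[(2, 5, 1), (4, 3, 0), (5, 1, 0)]
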